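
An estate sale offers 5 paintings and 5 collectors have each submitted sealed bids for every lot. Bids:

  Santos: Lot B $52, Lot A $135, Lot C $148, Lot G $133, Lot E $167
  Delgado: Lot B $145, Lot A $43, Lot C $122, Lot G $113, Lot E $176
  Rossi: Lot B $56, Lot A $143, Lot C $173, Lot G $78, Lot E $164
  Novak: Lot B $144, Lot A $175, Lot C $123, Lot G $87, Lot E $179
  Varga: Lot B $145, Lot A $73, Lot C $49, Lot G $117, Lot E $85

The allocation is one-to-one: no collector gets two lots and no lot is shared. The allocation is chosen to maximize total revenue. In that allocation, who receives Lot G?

Santos receives Lot G.

Optimal: Santos→Lot G ($133), Delgado→Lot E ($176), Rossi→Lot C ($173), Novak→Lot A ($175), Varga→Lot B ($145) — total 133+176+173+175+145 = $802.
Column-greedy (each lot in turn goes to its best remaining collector) gives $711, worse by 91.
Next-best assignment: Santos→Lot E, Delgado→Lot B, Rossi→Lot C, Novak→Lot A, Varga→Lot G = $777.
Santos's own top lot is Lot E ($167), but forcing Santos→Lot E and reassigning the rest optimally gives only $777 — worse by 25.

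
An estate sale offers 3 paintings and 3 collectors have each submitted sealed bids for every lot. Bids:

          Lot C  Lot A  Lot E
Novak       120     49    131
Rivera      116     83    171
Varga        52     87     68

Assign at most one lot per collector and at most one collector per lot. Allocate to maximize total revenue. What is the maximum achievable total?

Optimal: Novak→Lot C ($120), Rivera→Lot E ($171), Varga→Lot A ($87) — total 120+171+87 = $378.
Row-greedy (each collector in turn takes its best remaining lot) gives $334, worse by 44.
No other one-to-one assignment exceeds $378.

Max total: $378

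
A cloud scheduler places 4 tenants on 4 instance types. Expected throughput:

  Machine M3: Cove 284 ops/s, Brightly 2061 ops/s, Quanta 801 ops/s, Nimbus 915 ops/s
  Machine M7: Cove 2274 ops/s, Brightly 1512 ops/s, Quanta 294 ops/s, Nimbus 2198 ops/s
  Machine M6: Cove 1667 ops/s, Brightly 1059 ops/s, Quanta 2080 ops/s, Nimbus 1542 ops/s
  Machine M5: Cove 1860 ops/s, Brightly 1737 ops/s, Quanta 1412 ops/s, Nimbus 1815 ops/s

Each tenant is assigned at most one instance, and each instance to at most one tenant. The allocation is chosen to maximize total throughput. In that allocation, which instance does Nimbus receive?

Nimbus receives Machine M5.

Treat this as an assignment problem: match each tenant to one instance.
Optimal: Cove→Machine M7 (2274 ops/s), Brightly→Machine M3 (2061 ops/s), Quanta→Machine M6 (2080 ops/s), Nimbus→Machine M5 (1815 ops/s) — total 2274+2061+2080+1815 = 8230 ops/s.
Swapping Nimbus↔Brightly (Nimbus→Machine M3 915 ops/s, Brightly→Machine M5 1737 ops/s) loses 1224.
Nimbus's own top instance is Machine M7 (2198 ops/s), but forcing Nimbus→Machine M7 and reassigning the rest optimally gives only 8199 ops/s — worse by 31.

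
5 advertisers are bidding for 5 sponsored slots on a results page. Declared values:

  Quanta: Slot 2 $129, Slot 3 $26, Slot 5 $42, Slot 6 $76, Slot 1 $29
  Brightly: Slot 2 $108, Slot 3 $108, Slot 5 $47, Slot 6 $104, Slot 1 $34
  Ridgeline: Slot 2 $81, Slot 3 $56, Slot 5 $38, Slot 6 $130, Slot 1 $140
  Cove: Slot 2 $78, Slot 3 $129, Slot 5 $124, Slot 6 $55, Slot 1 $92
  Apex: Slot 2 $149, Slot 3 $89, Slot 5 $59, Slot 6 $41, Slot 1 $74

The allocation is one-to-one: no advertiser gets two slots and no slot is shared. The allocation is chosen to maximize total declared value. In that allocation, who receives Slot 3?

Optimal: Quanta→Slot 6 ($76), Brightly→Slot 3 ($108), Ridgeline→Slot 1 ($140), Cove→Slot 5 ($124), Apex→Slot 2 ($149) — total 76+108+140+124+149 = $597.
Max-entry greedy (repeatedly take the single best remaining cell) gives $564, worse by 33.
Next-best assignment: Quanta→Slot 2, Brightly→Slot 6, Ridgeline→Slot 1, Cove→Slot 5, Apex→Slot 3 = $586.
Swapping Quanta↔Cove (Quanta→Slot 5 $42, Cove→Slot 6 $55) loses 103.
Brightly's own top slot is Slot 2 ($108), but forcing Brightly→Slot 2 and reassigning the rest optimally gives only $537 — worse by 60.

Brightly receives Slot 3.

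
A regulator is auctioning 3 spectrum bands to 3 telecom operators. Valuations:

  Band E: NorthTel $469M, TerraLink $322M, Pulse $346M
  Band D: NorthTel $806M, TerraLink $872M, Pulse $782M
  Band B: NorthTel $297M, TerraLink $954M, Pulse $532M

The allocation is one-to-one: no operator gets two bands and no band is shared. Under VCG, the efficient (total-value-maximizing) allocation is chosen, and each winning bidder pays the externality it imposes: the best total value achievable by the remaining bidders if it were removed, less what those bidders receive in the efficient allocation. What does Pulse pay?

Efficient allocation: NorthTel→Band E ($469M), TerraLink→Band B ($954M), Pulse→Band D ($782M); total welfare W = $2205M.
Pulse receives Band D at value $782M, so the others get W − 782 = $1423M.
Without Pulse: best allocation of the remaining 2 bidders over all 3 bands is NorthTel→Band D ($806M), TerraLink→Band B ($954M), total $1760M.
VCG payment = (others' best without Pulse) − (others' welfare with Pulse) = 1760 − 1423 = $337M.

Pulse pays $337M.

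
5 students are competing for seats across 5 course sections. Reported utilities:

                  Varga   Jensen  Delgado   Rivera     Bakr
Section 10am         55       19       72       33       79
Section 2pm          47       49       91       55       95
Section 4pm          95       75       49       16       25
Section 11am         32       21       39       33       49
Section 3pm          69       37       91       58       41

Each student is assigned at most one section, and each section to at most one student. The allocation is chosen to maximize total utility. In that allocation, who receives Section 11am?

Optimal: Varga→Section 10am (55 points), Jensen→Section 4pm (75 points), Delgado→Section 3pm (91 points), Rivera→Section 11am (33 points), Bakr→Section 2pm (95 points) — total 55+75+91+33+95 = 349 points.
Row-greedy (each student in turn takes its best remaining section) gives 317 points, worse by 32.
Next-best assignment: Varga→Section 4pm, Jensen→Section 2pm, Delgado→Section 3pm, Rivera→Section 11am, Bakr→Section 10am = 347 points.
Swapping Rivera↔Jensen (Rivera→Section 4pm 16 points, Jensen→Section 11am 21 points) loses 71.
No other one-to-one assignment exceeds 349 points.
Rivera's own top section is Section 3pm (58 points), but forcing Rivera→Section 3pm and reassigning the rest optimally gives only 344 points — worse by 5.

Rivera receives Section 11am.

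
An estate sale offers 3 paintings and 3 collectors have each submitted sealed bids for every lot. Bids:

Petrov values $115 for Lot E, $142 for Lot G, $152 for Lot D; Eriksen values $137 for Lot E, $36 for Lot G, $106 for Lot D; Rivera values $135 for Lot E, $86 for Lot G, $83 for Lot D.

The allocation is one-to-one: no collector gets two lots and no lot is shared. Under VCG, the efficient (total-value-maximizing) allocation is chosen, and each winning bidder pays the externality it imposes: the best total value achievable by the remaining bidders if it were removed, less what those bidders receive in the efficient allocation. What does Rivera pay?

Rivera pays $41.

Efficient allocation: Petrov→Lot G ($142), Eriksen→Lot D ($106), Rivera→Lot E ($135); total welfare W = $383.
Rivera receives Lot E at value $135, so the others get W − 135 = $248.
Without Rivera: best allocation of the remaining 2 bidders over all 3 lots is Petrov→Lot D ($152), Eriksen→Lot E ($137), total $289.
VCG payment = (others' best without Rivera) − (others' welfare with Rivera) = 289 − 248 = $41.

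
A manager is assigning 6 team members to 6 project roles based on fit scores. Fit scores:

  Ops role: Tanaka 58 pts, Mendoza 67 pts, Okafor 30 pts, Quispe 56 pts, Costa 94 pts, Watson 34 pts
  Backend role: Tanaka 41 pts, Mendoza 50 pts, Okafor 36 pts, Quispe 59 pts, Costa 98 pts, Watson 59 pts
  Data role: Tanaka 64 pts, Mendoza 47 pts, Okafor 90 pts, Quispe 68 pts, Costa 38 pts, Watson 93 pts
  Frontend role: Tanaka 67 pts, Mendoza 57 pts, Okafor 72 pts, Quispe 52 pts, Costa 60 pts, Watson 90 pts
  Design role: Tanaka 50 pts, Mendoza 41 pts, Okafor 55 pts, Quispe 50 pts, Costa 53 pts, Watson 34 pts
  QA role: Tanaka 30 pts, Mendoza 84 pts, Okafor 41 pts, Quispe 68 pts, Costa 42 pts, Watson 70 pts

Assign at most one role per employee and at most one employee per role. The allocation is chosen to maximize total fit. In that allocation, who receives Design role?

This is a one-to-one assignment (maximum-weight bipartite matching).
Optimal: Tanaka→Ops role (58 pts), Mendoza→QA role (84 pts), Okafor→Data role (90 pts), Quispe→Design role (50 pts), Costa→Backend role (98 pts), Watson→Frontend role (90 pts) — total 58+84+90+50+98+90 = 470 pts.
Max-entry greedy (repeatedly take the single best remaining cell) gives 455 pts, worse by 15.
Swapping Okafor↔Quispe (Okafor→Design role 55 pts, Quispe→Data role 68 pts) loses 17.
Every other assignment is strictly worse.
Quispe's own top role is Data role (68 pts), but forcing Quispe→Data role and reassigning the rest optimally gives only 453 pts — worse by 17.

Quispe receives Design role.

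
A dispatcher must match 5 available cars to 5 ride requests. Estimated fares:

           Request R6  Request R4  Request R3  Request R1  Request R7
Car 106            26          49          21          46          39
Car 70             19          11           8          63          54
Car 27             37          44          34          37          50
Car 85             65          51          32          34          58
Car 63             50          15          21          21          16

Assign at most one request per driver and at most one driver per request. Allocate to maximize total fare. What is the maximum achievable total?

Maximum total: $254

Treat this as an assignment problem: match each driver to one request.
Optimal: Car 106→Request R4 ($49), Car 70→Request R1 ($63), Car 27→Request R3 ($34), Car 85→Request R7 ($58), Car 63→Request R6 ($50) — total 49+63+34+58+50 = $254.
Row-greedy (each driver in turn takes its best remaining request) gives $248, worse by 6.
Next-best assignment: Car 106→Request R4, Car 70→Request R1, Car 27→Request R7, Car 85→Request R6, Car 63→Request R3 = $248.
Swapping Car 27↔Car 63 (Car 27→Request R6 $37, Car 63→Request R3 $21) loses 26.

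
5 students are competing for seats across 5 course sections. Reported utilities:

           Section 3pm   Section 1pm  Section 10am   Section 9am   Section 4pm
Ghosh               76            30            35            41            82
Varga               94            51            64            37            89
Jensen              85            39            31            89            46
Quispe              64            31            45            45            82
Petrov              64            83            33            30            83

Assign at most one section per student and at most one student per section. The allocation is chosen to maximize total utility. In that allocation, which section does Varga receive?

This is a one-to-one assignment (maximum-weight bipartite matching).
Optimal: Ghosh→Section 3pm (76 points), Varga→Section 10am (64 points), Jensen→Section 9am (89 points), Quispe→Section 4pm (82 points), Petrov→Section 1pm (83 points) — total 76+64+89+82+83 = 394 points.
Row-greedy (each student in turn takes its best remaining section) gives 393 points, worse by 1.
Swapping Ghosh↔Petrov (Ghosh→Section 1pm 30 points, Petrov→Section 3pm 64 points) loses 65.
Checked against all permutations: 394 points is optimal.
Varga's own top section is Section 3pm (94 points), but forcing Varga→Section 3pm and reassigning the rest optimally gives only 393 points — worse by 1.

Varga receives Section 10am.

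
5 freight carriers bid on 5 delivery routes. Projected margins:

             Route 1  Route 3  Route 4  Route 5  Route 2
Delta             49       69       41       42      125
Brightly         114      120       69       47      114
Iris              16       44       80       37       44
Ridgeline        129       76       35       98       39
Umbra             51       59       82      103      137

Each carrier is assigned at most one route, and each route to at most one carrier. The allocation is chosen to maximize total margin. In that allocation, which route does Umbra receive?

Umbra receives Route 5.

This is the linear assignment problem.
Optimal: Delta→Route 2 ($125k), Brightly→Route 3 ($120k), Iris→Route 4 ($80k), Ridgeline→Route 1 ($129k), Umbra→Route 5 ($103k) — total 125+120+80+129+103 = $557k.
Column-greedy (each route in turn goes to its best remaining carrier) gives $417k, worse by 140.
Next-best assignment: Delta→Route 5, Brightly→Route 3, Iris→Route 4, Ridgeline→Route 1, Umbra→Route 2 = $508k.
Umbra's own top route is Route 2 ($137k), but forcing Umbra→Route 2 and reassigning the rest optimally gives only $508k — worse by 49.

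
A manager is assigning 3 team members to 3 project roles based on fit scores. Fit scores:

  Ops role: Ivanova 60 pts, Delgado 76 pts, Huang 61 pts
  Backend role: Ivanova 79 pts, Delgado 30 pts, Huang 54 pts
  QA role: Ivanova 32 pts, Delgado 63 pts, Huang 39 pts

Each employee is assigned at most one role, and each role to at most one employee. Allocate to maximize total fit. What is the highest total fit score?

Optimal: Ivanova→Backend role (79 pts), Delgado→QA role (63 pts), Huang→Ops role (61 pts) — total 79+63+61 = 203 pts.
Max-entry greedy (repeatedly take the single best remaining cell) gives 194 pts, worse by 9.

Maximum total: 203 pts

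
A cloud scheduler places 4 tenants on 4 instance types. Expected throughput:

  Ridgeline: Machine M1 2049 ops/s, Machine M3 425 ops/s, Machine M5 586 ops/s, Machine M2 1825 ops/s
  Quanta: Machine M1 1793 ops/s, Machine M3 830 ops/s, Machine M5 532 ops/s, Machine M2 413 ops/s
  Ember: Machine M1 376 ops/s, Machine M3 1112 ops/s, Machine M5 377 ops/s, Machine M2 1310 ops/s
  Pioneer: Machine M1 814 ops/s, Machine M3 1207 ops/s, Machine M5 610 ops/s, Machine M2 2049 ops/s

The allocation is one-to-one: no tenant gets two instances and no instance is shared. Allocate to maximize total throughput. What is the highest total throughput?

Max total: 5742 ops/s

Optimal: Ridgeline→Machine M1 (2049 ops/s), Quanta→Machine M5 (532 ops/s), Ember→Machine M3 (1112 ops/s), Pioneer→Machine M2 (2049 ops/s) — total 2049+532+1112+2049 = 5742 ops/s.
Column-greedy (each instance in turn goes to its best remaining tenant) gives 5098 ops/s, worse by 644.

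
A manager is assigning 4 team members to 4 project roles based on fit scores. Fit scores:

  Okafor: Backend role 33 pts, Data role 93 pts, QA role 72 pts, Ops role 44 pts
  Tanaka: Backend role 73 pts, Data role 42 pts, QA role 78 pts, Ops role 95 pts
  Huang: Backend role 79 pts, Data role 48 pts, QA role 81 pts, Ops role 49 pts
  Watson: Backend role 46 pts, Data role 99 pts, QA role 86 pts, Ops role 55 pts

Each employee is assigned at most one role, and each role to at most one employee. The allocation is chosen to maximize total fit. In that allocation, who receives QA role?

Optimal: Okafor→Data role (93 pts), Tanaka→Ops role (95 pts), Huang→Backend role (79 pts), Watson→QA role (86 pts) — total 93+95+79+86 = 353 pts.
Watson's own top role is Data role (99 pts), but forcing Watson→Data role and reassigning the rest optimally gives only 345 pts — worse by 8.

Watson receives QA role.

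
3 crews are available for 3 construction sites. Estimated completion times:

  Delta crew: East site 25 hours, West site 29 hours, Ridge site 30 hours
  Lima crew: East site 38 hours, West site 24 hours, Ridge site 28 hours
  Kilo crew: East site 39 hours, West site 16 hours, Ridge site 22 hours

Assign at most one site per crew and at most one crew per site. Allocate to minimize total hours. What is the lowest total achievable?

Min total: 69 hours

Optimal: Delta crew→East site (25 hours), Lima crew→Ridge site (28 hours), Kilo crew→West site (16 hours) — total 25+28+16 = 69 hours.
Row-greedy (each crew in turn takes its cheapest remaining site) gives 71 hours, worse by 2.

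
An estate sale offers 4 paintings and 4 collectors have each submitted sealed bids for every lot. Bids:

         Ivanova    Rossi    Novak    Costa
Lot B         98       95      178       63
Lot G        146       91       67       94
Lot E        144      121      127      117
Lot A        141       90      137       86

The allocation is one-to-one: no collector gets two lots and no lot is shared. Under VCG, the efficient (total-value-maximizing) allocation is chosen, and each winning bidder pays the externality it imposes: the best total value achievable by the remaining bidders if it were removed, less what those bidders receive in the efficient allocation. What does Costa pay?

Costa pays $5.

Efficient allocation: Ivanova→Lot A ($141), Rossi→Lot E ($121), Novak→Lot B ($178), Costa→Lot G ($94); total welfare W = $534.
Costa receives Lot G at value $94, so the others get W − 94 = $440.
Without Costa: best allocation of the remaining 3 bidders over all 4 lots is Ivanova→Lot G ($146), Rossi→Lot E ($121), Novak→Lot B ($178), total $445.
VCG payment = (others' best without Costa) − (others' welfare with Costa) = 445 − 440 = $5.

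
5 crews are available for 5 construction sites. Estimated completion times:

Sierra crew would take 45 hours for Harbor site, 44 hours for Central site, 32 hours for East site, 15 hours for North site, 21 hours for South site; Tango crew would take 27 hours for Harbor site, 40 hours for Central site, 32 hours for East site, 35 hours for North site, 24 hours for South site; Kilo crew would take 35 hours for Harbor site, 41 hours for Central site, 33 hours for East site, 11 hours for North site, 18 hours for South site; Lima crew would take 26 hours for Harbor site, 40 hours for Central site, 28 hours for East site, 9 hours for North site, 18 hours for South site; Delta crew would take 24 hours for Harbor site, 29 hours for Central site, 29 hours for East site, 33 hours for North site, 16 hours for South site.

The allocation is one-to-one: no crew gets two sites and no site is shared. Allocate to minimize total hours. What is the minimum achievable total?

Minimum total: 115 hours

Treat this as an assignment problem: match each crew to one site.
Optimal: Sierra crew→East site (32 hours), Tango crew→Harbor site (27 hours), Kilo crew→South site (18 hours), Lima crew→North site (9 hours), Delta crew→Central site (29 hours) — total 32+27+18+9+29 = 115 hours.
Column-greedy (each site in turn goes to its cheapest remaining crew) gives 124 hours, worse by 9.
Swapping Lima crew↔Kilo crew (Lima crew→South site 18 hours, Kilo crew→North site 11 hours) adds 2.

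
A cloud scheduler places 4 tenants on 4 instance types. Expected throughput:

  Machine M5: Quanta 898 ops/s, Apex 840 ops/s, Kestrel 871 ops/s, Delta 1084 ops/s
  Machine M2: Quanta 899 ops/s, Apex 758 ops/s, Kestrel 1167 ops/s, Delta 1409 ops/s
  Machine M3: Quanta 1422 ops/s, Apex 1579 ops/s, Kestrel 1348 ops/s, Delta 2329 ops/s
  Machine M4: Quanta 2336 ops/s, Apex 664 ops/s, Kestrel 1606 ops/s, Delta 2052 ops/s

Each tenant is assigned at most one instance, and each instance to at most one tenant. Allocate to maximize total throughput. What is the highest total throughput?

This is the linear assignment problem.
Optimal: Quanta→Machine M4 (2336 ops/s), Apex→Machine M5 (840 ops/s), Kestrel→Machine M2 (1167 ops/s), Delta→Machine M3 (2329 ops/s) — total 2336+840+1167+2329 = 6672 ops/s.
Row-greedy (each tenant in turn takes its best remaining instance) gives 6166 ops/s, worse by 506.
Next-best assignment: Quanta→Machine M4, Apex→Machine M2, Kestrel→Machine M5, Delta→Machine M3 = 6294 ops/s.
Every other assignment is strictly worse.

Maximum total: 6672 ops/s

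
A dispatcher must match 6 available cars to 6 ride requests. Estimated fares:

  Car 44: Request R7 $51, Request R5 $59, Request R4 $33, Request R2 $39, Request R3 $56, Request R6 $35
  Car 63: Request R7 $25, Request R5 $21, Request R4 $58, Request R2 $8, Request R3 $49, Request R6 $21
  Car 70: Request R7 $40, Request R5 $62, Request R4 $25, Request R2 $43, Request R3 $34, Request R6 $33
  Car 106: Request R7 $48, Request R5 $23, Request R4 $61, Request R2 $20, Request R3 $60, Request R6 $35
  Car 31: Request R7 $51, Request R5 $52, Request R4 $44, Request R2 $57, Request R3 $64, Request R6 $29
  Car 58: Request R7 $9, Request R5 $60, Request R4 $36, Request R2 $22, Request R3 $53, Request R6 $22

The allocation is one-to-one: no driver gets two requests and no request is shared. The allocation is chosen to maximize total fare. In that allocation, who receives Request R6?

Car 70 receives Request R6.

Treat this as an assignment problem: match each driver to one request.
Optimal: Car 44→Request R7 ($51), Car 63→Request R4 ($58), Car 70→Request R6 ($33), Car 106→Request R3 ($60), Car 31→Request R2 ($57), Car 58→Request R5 ($60) — total 51+58+33+60+57+60 = $319.
Max-entry greedy (repeatedly take the single best remaining cell) gives $281, worse by 38.
Checked against all permutations: $319 is optimal.
Car 70's own top request is Request R5 ($62), but forcing Car 70→Request R5 and reassigning the rest optimally gives only $316 — worse by 3.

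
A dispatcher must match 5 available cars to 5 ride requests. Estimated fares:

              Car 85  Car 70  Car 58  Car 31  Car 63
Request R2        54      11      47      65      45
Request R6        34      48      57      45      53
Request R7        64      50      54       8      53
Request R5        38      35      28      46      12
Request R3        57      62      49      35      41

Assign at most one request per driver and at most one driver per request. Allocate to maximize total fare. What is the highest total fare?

Max total: $275

Treat this as an assignment problem: match each driver to one request.
Optimal: Car 85→Request R5 ($38), Car 70→Request R3 ($62), Car 58→Request R6 ($57), Car 31→Request R2 ($65), Car 63→Request R7 ($53) — total 38+62+57+65+53 = $275.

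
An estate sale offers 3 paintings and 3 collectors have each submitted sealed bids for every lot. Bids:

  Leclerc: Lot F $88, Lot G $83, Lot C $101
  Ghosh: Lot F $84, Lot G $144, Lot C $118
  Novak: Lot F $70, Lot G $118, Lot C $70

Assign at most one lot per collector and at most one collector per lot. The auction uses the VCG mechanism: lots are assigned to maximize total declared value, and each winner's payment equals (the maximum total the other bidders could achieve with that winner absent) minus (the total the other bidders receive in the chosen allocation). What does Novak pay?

Novak pays $39.

Efficient allocation: Leclerc→Lot F ($88), Ghosh→Lot C ($118), Novak→Lot G ($118); total welfare W = $324.
Novak receives Lot G at value $118, so the others get W − 118 = $206.
Without Novak: best allocation of the remaining 2 bidders over all 3 lots is Leclerc→Lot C ($101), Ghosh→Lot G ($144), total $245.
VCG payment = (others' best without Novak) − (others' welfare with Novak) = 245 − 206 = $39.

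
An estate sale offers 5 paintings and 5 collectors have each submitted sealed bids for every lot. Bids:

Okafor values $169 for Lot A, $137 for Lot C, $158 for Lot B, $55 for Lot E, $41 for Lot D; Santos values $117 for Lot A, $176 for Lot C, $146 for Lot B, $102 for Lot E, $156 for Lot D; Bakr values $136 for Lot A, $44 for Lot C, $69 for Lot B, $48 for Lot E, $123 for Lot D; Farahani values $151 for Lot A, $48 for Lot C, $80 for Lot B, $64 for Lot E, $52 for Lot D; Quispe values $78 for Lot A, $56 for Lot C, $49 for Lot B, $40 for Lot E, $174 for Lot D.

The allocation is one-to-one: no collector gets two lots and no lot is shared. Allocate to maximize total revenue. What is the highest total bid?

Max total: $708

Treat this as an assignment problem: match each collector to one lot.
Optimal: Okafor→Lot B ($158), Santos→Lot C ($176), Bakr→Lot A ($136), Farahani→Lot E ($64), Quispe→Lot D ($174) — total 158+176+136+64+174 = $708.
Max-entry greedy (repeatedly take the single best remaining cell) gives $647, worse by 61.
Next-best assignment: Okafor→Lot B, Santos→Lot C, Bakr→Lot E, Farahani→Lot A, Quispe→Lot D = $707.
Swapping Farahani↔Quispe (Farahani→Lot D $52, Quispe→Lot E $40) loses 146.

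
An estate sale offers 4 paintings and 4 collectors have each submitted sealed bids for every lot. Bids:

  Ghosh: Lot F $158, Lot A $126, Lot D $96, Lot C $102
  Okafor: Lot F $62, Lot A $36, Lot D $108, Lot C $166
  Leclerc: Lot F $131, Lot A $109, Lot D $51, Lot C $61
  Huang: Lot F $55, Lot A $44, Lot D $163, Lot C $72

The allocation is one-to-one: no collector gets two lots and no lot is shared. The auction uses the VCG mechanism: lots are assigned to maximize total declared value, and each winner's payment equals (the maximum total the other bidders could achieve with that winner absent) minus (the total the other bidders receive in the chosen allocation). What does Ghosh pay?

Ghosh pays $22.

Efficient allocation: Ghosh→Lot F ($158), Okafor→Lot C ($166), Leclerc→Lot A ($109), Huang→Lot D ($163); total welfare W = $596.
Ghosh receives Lot F at value $158, so the others get W − 158 = $438.
Without Ghosh: best allocation of the remaining 3 bidders over all 4 lots is Okafor→Lot C ($166), Leclerc→Lot F ($131), Huang→Lot D ($163), total $460.
VCG payment = (others' best without Ghosh) − (others' welfare with Ghosh) = 460 − 438 = $22.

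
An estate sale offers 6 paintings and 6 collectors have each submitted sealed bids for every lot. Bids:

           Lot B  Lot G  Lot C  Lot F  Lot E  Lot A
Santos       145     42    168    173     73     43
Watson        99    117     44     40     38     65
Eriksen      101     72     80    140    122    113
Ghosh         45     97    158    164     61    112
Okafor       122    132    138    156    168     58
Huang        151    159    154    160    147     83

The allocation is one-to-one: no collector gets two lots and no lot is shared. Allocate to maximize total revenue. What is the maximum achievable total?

Max total: $881

This is a one-to-one assignment (maximum-weight bipartite matching).
Optimal: Santos→Lot C ($168), Watson→Lot G ($117), Eriksen→Lot A ($113), Ghosh→Lot F ($164), Okafor→Lot E ($168), Huang→Lot B ($151) — total 168+117+113+164+168+151 = $881.
Max-entry greedy (repeatedly take the single best remaining cell) gives $870, worse by 11.
Every other assignment is strictly worse.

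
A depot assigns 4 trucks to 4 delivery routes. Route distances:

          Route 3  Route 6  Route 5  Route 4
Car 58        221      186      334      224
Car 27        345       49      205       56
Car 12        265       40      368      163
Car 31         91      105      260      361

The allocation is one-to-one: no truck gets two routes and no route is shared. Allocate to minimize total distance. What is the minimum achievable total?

This is the linear assignment problem.
Optimal: Car 58→Route 5 (334 km), Car 27→Route 4 (56 km), Car 12→Route 6 (40 km), Car 31→Route 3 (91 km) — total 334+56+40+91 = 521 km.
Column-greedy (each route in turn goes to its cheapest remaining truck) gives 560 km, worse by 39.

Min total: 521 km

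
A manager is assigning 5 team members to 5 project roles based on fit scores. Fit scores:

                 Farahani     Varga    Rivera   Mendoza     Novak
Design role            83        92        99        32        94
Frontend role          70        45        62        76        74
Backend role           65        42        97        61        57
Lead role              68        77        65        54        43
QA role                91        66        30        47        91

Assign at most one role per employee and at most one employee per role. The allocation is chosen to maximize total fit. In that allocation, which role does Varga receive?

Varga receives Lead role.

Optimal: Farahani→QA role (91 pts), Varga→Lead role (77 pts), Rivera→Backend role (97 pts), Mendoza→Frontend role (76 pts), Novak→Design role (94 pts) — total 91+77+97+76+94 = 435 pts.
Max-entry greedy (repeatedly take the single best remaining cell) gives 400 pts, worse by 35.
Swapping Rivera↔Novak (Rivera→Design role 99 pts, Novak→Backend role 57 pts) loses 35.
Checked against all permutations: 435 pts is optimal.
Varga's own top role is Design role (92 pts), but forcing Varga→Design role and reassigning the rest optimally gives only 424 pts — worse by 11.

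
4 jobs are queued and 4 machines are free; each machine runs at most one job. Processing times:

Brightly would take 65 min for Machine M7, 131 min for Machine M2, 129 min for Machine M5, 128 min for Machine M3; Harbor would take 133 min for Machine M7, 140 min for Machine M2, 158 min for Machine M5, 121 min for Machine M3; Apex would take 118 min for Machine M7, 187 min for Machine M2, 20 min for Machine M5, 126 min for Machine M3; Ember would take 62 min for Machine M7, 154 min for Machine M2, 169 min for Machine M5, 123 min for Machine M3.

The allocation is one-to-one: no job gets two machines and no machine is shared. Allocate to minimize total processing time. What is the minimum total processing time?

This is the linear assignment problem.
Optimal: Brightly→Machine M2 (131 min), Harbor→Machine M3 (121 min), Apex→Machine M5 (20 min), Ember→Machine M7 (62 min) — total 131+121+20+62 = 334 min.
Next-best assignment: Brightly→Machine M7, Harbor→Machine M2, Apex→Machine M5, Ember→Machine M3 = 348 min.

Minimum total: 334 min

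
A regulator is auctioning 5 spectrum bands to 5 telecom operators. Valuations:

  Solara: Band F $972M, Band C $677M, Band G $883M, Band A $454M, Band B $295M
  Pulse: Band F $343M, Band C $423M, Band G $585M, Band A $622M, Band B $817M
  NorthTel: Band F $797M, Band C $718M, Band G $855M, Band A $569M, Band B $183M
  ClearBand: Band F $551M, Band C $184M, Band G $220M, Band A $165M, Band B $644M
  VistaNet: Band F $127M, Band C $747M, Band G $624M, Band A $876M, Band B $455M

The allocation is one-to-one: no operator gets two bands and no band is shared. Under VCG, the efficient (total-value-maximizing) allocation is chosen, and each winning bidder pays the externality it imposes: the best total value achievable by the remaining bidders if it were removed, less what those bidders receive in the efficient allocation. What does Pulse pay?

Pulse pays $319M.

Efficient allocation: Solara→Band G ($883M), Pulse→Band B ($817M), NorthTel→Band C ($718M), ClearBand→Band F ($551M), VistaNet→Band A ($876M); total welfare W = $3845M.
Pulse receives Band B at value $817M, so the others get W − 817 = $3028M.
Without Pulse: best allocation of the remaining 4 bidders over all 5 bands is Solara→Band F ($972M), NorthTel→Band G ($855M), ClearBand→Band B ($644M), VistaNet→Band A ($876M), total $3347M.
VCG payment = (others' best without Pulse) − (others' welfare with Pulse) = 3347 − 3028 = $319M.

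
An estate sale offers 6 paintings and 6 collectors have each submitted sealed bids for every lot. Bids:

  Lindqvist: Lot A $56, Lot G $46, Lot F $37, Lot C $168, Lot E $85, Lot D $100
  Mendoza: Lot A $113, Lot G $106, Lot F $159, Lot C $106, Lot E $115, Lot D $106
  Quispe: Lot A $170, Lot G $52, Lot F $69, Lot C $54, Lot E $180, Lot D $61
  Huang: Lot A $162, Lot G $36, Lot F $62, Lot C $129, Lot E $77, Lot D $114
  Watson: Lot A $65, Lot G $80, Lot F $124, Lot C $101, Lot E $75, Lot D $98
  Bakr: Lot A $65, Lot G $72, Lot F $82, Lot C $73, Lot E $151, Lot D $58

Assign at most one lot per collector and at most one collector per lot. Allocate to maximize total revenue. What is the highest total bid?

Optimal: Lindqvist→Lot C ($168), Mendoza→Lot F ($159), Quispe→Lot A ($170), Huang→Lot D ($114), Watson→Lot G ($80), Bakr→Lot E ($151) — total 168+159+170+114+80+151 = $842.
Row-greedy (each collector in turn takes its best remaining lot) gives $839, worse by 3.
Next-best assignment: Lindqvist→Lot C, Mendoza→Lot F, Quispe→Lot E, Huang→Lot A, Watson→Lot D, Bakr→Lot G = $839.
Swapping Huang↔Lindqvist (Huang→Lot C $129, Lindqvist→Lot D $100) loses 53.

Maximum total: $842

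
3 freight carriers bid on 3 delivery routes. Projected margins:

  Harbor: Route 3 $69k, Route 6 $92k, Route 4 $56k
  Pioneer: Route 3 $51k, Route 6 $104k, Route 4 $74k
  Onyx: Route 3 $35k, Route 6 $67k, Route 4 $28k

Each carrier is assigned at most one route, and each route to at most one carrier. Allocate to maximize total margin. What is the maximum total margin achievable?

Max total: $210k

This is a one-to-one assignment (maximum-weight bipartite matching).
Optimal: Harbor→Route 3 ($69k), Pioneer→Route 4 ($74k), Onyx→Route 6 ($67k) — total 69+74+67 = $210k.
Column-greedy (each route in turn goes to its best remaining carrier) gives $201k, worse by 9.
Next-best assignment: Harbor→Route 3, Pioneer→Route 6, Onyx→Route 4 = $201k.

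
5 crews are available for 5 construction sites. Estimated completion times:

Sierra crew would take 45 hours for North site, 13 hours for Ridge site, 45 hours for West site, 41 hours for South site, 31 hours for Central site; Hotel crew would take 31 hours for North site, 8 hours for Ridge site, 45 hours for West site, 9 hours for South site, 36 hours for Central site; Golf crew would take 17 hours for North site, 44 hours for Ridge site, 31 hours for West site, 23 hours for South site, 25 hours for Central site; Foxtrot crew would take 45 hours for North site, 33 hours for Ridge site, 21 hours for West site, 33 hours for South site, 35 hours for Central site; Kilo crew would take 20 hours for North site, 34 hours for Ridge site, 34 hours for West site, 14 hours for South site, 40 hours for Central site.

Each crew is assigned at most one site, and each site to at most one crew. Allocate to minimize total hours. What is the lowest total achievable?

Minimum total: 88 hours

Optimal: Sierra crew→Ridge site (13 hours), Hotel crew→South site (9 hours), Golf crew→Central site (25 hours), Foxtrot crew→West site (21 hours), Kilo crew→North site (20 hours) — total 13+9+25+21+20 = 88 hours.
Min-entry greedy (repeatedly take the single cheapest remaining cell) gives 91 hours, worse by 3.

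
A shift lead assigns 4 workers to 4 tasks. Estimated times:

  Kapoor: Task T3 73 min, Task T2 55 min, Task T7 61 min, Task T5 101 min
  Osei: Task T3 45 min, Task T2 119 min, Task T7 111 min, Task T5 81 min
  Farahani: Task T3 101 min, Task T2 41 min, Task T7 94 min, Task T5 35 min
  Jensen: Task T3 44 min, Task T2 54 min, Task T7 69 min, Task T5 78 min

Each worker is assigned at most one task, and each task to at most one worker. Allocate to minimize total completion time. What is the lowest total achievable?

Treat this as an assignment problem: match each worker to one task.
Optimal: Kapoor→Task T7 (61 min), Osei→Task T3 (45 min), Farahani→Task T5 (35 min), Jensen→Task T2 (54 min) — total 61+45+35+54 = 195 min.
Next-best assignment: Kapoor→Task T2, Osei→Task T3, Farahani→Task T5, Jensen→Task T7 = 204 min.

Minimum total: 195 min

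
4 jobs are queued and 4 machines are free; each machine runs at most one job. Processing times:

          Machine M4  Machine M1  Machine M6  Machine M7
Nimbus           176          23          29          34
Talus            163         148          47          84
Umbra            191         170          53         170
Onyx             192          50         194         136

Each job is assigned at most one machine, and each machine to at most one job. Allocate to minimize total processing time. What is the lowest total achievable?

Minimum total: 300 min

Optimal: Nimbus→Machine M7 (34 min), Talus→Machine M4 (163 min), Umbra→Machine M6 (53 min), Onyx→Machine M1 (50 min) — total 34+163+53+50 = 300 min.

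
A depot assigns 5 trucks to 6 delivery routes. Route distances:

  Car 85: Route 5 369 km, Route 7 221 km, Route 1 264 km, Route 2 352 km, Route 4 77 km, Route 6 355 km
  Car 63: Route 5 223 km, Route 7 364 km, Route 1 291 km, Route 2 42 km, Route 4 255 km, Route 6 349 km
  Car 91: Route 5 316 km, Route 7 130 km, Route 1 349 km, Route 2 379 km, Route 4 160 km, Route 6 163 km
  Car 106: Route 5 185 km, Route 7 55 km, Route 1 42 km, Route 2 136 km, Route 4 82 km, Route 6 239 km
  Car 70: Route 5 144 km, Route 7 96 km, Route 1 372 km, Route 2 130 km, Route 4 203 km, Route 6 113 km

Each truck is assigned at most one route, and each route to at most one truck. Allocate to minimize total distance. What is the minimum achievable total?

This is the linear assignment problem.
Optimal: Car 85→Route 4 (77 km), Car 63→Route 2 (42 km), Car 91→Route 7 (130 km), Car 106→Route 1 (42 km), Car 70→Route 6 (113 km) — total 77+42+130+42+113 = 404 km.
Min-entry greedy (repeatedly take the single cheapest remaining cell) gives 420 km, worse by 16.

Minimum total: 404 km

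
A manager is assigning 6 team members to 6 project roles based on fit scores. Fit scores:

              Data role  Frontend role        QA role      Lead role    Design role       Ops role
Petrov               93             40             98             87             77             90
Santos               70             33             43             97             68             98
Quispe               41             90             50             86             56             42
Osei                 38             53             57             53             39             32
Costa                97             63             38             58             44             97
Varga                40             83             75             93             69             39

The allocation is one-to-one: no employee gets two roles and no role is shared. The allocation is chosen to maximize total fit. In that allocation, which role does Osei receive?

Optimal: Petrov→QA role (98 pts), Santos→Ops role (98 pts), Quispe→Frontend role (90 pts), Osei→Design role (39 pts), Costa→Data role (97 pts), Varga→Lead role (93 pts) — total 98+98+90+39+97+93 = 515 pts.
Next-best assignment: Petrov→Design role, Santos→Ops role, Quispe→Frontend role, Osei→QA role, Costa→Data role, Varga→Lead role = 512 pts.
No other one-to-one assignment exceeds 515 pts.
Osei's own top role is QA role (57 pts), but forcing Osei→QA role and reassigning the rest optimally gives only 512 pts — worse by 3.

Osei receives Design role.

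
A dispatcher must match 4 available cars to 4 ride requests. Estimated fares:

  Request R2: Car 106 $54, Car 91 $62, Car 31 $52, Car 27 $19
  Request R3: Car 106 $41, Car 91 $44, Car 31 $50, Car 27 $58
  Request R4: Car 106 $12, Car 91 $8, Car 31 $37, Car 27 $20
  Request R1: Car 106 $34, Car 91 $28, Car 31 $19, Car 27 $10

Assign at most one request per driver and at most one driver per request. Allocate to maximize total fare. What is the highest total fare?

Maximum total: $191

This is the linear assignment problem.
Optimal: Car 106→Request R1 ($34), Car 91→Request R2 ($62), Car 31→Request R4 ($37), Car 27→Request R3 ($58) — total 34+62+37+58 = $191.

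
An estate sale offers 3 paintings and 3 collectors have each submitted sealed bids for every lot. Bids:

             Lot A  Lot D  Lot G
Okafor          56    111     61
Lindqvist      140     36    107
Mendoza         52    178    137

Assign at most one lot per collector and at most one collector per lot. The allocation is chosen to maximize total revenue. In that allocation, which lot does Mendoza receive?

Optimal: Okafor→Lot D ($111), Lindqvist→Lot A ($140), Mendoza→Lot G ($137) — total 111+140+137 = $388.
Max-entry greedy (repeatedly take the single best remaining cell) gives $379, worse by 9.
Every other assignment is strictly worse.
Mendoza's own top lot is Lot D ($178), but forcing Mendoza→Lot D and reassigning the rest optimally gives only $379 — worse by 9.

Mendoza receives Lot G.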